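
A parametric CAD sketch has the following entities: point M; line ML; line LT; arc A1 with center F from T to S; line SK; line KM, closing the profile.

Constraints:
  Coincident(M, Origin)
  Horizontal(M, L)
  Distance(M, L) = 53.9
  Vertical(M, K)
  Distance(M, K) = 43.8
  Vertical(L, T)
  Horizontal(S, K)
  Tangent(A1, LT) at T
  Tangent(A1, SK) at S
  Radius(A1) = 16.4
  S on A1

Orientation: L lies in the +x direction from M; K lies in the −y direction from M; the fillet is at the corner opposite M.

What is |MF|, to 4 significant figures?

46.44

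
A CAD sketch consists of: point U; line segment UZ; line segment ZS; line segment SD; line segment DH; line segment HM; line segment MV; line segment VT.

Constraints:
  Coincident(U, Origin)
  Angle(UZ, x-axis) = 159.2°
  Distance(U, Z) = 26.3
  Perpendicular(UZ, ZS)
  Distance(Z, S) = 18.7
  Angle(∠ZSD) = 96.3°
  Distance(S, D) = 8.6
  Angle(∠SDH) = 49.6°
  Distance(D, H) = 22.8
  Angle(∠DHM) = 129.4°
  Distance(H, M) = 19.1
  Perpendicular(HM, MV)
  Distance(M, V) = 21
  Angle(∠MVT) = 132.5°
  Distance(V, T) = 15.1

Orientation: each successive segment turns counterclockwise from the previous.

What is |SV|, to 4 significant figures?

25.22

U is at the origin; UZ runs at 159.2° with length 26.3, so Z = (-24.59, 9.339). The perpendicularity gives ZS at right angles to UZ, so ZS runs at -110.8°; with |ZS| = 18.7, S = (-31.23, -8.142). ∠ZSD = 96.3° gives SD at -27.10° from the x-axis; with |SD| = 8.6, D = (-23.57, -12.06). ∠SDH = 49.6° gives DH at 103.3° from the x-axis; with |DH| = 22.8, H = (-28.82, 10.13). ∠DHM = 129.4° gives HM at 153.9° from the x-axis; with |HM| = 19.1, M = (-45.97, 18.53). HM ⟂ MV, so MV runs at -116.1°; with |MV| = 21.0, V = (-55.21, -0.3269). Then |SV| = |V − S| = 25.22.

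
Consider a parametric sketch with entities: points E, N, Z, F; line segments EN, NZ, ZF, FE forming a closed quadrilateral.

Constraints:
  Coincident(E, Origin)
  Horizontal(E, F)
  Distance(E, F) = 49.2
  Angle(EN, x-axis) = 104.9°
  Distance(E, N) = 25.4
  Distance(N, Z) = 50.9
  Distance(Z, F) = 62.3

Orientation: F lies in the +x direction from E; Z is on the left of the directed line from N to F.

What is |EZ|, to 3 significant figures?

66.8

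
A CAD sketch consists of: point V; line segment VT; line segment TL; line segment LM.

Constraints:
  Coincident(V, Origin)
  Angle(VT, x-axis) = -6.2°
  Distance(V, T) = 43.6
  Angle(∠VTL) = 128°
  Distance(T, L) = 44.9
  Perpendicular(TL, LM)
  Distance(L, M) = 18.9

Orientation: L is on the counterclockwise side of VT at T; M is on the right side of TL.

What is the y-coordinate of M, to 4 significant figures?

14.30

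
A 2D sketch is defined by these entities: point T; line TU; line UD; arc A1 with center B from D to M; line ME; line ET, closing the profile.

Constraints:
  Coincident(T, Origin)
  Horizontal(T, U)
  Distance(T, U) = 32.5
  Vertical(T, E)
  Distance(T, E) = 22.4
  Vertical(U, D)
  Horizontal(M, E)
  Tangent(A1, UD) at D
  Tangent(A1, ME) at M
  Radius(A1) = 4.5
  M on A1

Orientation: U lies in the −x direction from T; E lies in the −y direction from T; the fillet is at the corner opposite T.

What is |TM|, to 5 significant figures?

35.857

T is at the origin; TU is horizontal with |TU| = 32.5 and U on the −x side, so U = (-32.500, 0.0000). TE is vertical with |TE| = 22.4 and E on the −y side, so E = (0.0000, -22.400). The virtual corner opposite T is at (-32.500, -22.400). Tangency of A1 to UD means the radius BD is perpendicular to UD and tangency of A1 to ME means the radius BM is perpendicular to ME, with radius 4.5, so the center B sits 4.5 in from both sides at B = (-28.000, -17.900). That places the tangent points at D = (-32.500, -17.900) on UD and M = (-28.000, -22.400) on ME. Then |TM| = |M − T| = 35.857.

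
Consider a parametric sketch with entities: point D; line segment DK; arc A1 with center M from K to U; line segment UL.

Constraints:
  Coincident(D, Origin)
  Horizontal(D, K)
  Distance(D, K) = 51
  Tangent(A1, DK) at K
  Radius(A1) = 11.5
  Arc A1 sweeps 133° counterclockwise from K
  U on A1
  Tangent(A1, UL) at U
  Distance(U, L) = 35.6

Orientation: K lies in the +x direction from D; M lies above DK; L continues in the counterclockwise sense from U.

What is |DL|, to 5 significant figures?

57.389

On A1, K sits at bearing -90° from M; a 133° counterclockwise sweep puts U at bearing 43°, so U = M + 11.5·(cos 43°, sin 43°) = (59.411, 19.343). The tangent condition forces MU to be normal to UL, so UL runs along (−sin 43°, cos 43°); with |UL| = 35.6, L = (35.131, 45.379). Then |DL| = |L − D| = 57.389.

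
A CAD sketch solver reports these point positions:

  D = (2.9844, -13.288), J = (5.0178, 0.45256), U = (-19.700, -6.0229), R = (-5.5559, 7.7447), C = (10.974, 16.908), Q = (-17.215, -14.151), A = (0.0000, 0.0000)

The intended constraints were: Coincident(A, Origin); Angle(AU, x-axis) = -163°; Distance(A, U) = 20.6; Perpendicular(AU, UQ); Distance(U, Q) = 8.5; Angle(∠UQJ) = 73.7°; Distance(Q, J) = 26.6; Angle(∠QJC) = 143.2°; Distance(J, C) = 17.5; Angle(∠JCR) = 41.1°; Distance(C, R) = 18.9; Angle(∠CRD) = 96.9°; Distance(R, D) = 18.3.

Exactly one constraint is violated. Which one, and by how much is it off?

Distance(R, D) = 18.3 — off by 4.40.

A = (0.00, 0.00) ✓; AU at -163.0° ✓; |AU| = 20.60 ✓; ∠(AU, UQ) = 90.00° ✓; |UQ| = 8.499 ✓; ∠UQJ = 73.70° ✓; |QJ| = 26.60 ✓; ∠QJC = 143.2° ✓; |JC| = 17.50 ✓; ∠JCR = 41.10° ✓; |CR| = 18.90 ✓; ∠CRD = 96.90° ✓; |RD| = 22.70 ✗.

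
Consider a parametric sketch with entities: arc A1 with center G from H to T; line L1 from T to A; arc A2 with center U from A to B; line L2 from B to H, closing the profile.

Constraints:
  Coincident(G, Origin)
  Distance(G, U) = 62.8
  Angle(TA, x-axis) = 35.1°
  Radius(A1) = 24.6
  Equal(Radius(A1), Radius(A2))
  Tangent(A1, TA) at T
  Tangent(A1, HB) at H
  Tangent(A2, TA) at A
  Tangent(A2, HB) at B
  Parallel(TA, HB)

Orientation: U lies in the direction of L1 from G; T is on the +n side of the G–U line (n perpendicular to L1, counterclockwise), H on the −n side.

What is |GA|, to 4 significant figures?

67.45

Tangency of A1 to both parallel lines with radius 24.6 puts T and H at G ± 24.6·n: T = (-14.15, 20.13), H = (14.15, -20.13). Equal radii place A and B the same way about U: A = U + 24.6·n = (37.23, 56.24), B = U − 24.6·n = (65.52, 15.98). Then |GA| = |A − G| = 67.45.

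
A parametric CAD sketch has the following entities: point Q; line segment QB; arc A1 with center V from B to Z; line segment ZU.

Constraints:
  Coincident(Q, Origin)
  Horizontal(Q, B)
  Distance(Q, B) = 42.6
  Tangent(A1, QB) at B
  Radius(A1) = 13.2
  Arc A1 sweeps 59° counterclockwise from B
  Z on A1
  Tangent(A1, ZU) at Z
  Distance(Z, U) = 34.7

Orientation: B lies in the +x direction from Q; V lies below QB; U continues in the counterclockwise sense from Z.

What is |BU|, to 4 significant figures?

46.46

Q is at the origin; Q and B share the same y with |QB| = 42.6 and B on the +x side, so B = (42.60, 0.000). Since A1 is tangent to QB there, VB ⟂ QB, so V = B + (0, -13.2) = (42.60, -13.20). On A1, B sits at bearing 90° from V; a 59° counterclockwise sweep puts Z at bearing 149°, so Z = V + 13.2·(cos 149°, sin 149°) = (31.29, -6.401). The tangent condition forces VZ to be normal to ZU, so ZU runs along (−sin 149°, cos 149°); with |ZU| = 34.7, U = (13.41, -36.15). Then |BU| = |U − B| = 46.46.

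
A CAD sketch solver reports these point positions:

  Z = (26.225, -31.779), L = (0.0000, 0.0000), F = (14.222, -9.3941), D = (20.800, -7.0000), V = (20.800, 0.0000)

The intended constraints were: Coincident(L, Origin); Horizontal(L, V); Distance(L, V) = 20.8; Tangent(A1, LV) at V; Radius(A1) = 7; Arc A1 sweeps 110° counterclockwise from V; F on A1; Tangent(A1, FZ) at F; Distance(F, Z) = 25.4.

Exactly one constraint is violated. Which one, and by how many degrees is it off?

Tangent(A1, FZ) at F — off by 8.20°.

L = (0.00, 0.00) ✓; L.y = 0.00, V.y = 0.00 ✓; |LV| = 20.80 ✓; ∠(DV, VL) = 90.00° ✓; |DV| = 7.000 ✓; bearing(D→F) − bearing(D→V) = 110.0° ✓; |DF| = 7.000 ✓; ∠(DF, FZ) = 81.80° ✗; |FZ| = 25.40 ✓.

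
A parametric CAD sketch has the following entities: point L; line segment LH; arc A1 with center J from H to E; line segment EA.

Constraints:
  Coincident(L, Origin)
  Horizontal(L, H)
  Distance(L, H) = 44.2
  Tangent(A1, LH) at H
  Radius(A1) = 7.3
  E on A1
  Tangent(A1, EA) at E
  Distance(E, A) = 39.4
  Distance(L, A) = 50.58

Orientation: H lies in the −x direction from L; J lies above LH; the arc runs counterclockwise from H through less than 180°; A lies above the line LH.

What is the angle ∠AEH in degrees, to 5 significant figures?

142.98°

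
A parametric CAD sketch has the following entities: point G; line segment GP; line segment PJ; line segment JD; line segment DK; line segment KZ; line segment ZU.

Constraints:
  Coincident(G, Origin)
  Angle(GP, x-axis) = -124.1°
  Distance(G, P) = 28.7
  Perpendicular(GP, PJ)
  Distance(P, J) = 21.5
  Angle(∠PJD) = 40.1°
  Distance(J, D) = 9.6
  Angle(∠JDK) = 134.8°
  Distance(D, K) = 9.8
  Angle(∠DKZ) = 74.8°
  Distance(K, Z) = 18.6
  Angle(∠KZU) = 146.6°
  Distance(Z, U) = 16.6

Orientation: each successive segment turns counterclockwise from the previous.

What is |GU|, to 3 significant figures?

56.2

G is at the origin; GP runs at -124.1° with length 28.7, so P = (-16.1, -23.8). GP is perpendicular to PJ, so PJ runs at -34.1°; with |PJ| = 21.5, J = (1.71, -35.8). ∠PJD = 40.1° gives JD at 106° from the x-axis; with |JD| = 9.6, D = (-0.901, -26.6). ∠JDK = 134.8° gives DK at 151° from the x-axis; with |DK| = 9.8, K = (-9.47, -21.8). ∠DKZ = 74.8° gives KZ at -104° from the x-axis; with |KZ| = 18.6, Z = (-13.9, -39.9). ∠KZU = 146.6° gives ZU at -70.4° from the x-axis; with |ZU| = 16.6, U = (-8.34, -55.5). Then |GU| = |U − G| = 56.2.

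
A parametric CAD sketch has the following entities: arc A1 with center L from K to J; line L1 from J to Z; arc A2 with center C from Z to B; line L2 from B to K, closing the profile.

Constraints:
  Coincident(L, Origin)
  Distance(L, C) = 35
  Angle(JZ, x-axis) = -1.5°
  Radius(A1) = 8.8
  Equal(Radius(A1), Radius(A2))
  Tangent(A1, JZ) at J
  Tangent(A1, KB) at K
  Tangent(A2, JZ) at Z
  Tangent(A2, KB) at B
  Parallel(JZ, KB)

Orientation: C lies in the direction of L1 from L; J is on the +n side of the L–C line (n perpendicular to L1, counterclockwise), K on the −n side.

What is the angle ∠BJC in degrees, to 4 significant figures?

12.58°

The slot axis is L1's direction at -1.5°, so u = (cos -1.5°, sin -1.5°) = (0.9997, -0.02618) and n = (−sin -1.5°, cos -1.5°) = (0.02618, 0.9997). L is at the origin and C lies 35.0 along u from L, so C = 35.0·u = (34.99, -0.9162). Tangency of A1 to both parallel lines with radius 8.8 puts J and K at L ± 8.8·n: J = (0.2304, 8.797), K = (-0.2304, -8.797). Equal radii place Z and B the same way about C: Z = C + 8.8·n = (35.22, 7.881), B = C − 8.8·n = (34.76, -9.713). Then cos ∠BJC = JB·JC / (|JB||JC|), giving 12.58°.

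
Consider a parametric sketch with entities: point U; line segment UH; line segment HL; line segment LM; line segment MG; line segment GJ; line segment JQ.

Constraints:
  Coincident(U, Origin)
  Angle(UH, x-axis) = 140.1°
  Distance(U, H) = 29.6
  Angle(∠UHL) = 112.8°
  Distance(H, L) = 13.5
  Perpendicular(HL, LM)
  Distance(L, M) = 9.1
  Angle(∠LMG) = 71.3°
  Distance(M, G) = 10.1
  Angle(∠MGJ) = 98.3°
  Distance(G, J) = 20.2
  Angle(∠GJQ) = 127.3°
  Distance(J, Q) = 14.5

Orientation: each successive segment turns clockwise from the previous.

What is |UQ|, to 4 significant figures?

57.56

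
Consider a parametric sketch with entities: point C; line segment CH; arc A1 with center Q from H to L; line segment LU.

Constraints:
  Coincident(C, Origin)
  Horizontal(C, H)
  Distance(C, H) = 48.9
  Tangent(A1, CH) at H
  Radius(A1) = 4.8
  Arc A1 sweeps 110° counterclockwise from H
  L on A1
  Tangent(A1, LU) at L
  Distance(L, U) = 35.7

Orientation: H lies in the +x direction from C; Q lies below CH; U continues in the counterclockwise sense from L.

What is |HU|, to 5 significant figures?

40.723

C is at the origin; C and H share the same y with |CH| = 48.9 and H on the +x side, so H = (48.900, 0.0000). A1 meets CH tangentially, so QH is at right angles to CH, so Q = H + (0, -4.8) = (48.900, -4.8000). On A1, H sits at bearing 90° from Q; a 110° counterclockwise sweep puts L at bearing 200°, so L = Q + 4.8·(cos 200°, sin 200°) = (44.389, -6.4417). Tangency of A1 to LU means the radius QL is perpendicular to LU, so LU runs along (−sin 200°, cos 200°); with |LU| = 35.7, U = (56.600, -39.989). Then |HU| = |U − H| = 40.723.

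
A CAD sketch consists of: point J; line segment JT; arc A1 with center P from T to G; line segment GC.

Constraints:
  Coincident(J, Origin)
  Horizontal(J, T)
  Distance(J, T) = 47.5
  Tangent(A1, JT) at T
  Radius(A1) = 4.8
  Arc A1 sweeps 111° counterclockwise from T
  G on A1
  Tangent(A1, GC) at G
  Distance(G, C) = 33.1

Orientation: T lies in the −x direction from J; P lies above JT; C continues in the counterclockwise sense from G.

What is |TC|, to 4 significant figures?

38.14

On A1, T sits at bearing -90° from P; a 111° counterclockwise sweep puts G at bearing 21°, so G = P + 4.8·(cos 21°, sin 21°) = (-43.02, 6.520). Since A1 is tangent to GC there, PG ⟂ GC, so GC runs along (−sin 21°, cos 21°); with |GC| = 33.1, C = (-54.88, 37.42). Then |TC| = |C − T| = 38.14.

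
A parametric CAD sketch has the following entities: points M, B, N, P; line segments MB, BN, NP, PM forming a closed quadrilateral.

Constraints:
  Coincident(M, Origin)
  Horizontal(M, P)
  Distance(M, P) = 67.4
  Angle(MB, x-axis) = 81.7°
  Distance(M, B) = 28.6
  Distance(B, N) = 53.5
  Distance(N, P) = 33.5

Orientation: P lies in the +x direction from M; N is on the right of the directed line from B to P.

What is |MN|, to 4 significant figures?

39.49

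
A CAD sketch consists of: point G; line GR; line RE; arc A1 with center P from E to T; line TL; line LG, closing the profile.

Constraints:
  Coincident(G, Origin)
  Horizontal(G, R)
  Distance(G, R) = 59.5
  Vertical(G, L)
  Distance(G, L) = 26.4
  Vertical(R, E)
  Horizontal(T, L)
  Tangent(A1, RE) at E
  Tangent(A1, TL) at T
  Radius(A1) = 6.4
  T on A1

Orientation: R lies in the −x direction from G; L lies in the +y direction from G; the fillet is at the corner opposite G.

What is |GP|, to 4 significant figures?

56.74

GL is vertical with |GL| = 26.4 and L on the +y side, so L = (0.000, 26.40). The virtual corner opposite G is at (-59.50, 26.40). The tangent condition forces PE to be normal to RE and A1 meets TL tangentially, so PT is at right angles to TL, with radius 6.4, so the center P sits 6.4 in from both sides at P = (-53.10, 20.00). Then |GP| = |P − G| = 56.74.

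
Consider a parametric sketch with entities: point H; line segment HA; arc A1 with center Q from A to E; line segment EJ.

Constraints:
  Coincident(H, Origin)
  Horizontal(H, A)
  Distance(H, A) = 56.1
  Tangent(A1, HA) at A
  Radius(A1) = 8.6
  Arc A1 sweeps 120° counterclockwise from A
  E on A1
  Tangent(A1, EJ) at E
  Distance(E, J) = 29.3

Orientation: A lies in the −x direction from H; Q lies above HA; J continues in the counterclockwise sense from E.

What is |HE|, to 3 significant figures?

50.3

H is at the origin; HA is horizontal with |HA| = 56.1 and A on the −x side, so A = (-56.1, 0.00). Tangency of A1 to HA means the radius QA is perpendicular to HA, so Q = A + (0, 8.6) = (-56.1, 8.60). On A1, A sits at bearing -90° from Q; a 120° counterclockwise sweep puts E at bearing 30°, so E = Q + 8.6·(cos 30°, sin 30°) = (-48.7, 12.9). Then |HE| = |E − H| = 50.3.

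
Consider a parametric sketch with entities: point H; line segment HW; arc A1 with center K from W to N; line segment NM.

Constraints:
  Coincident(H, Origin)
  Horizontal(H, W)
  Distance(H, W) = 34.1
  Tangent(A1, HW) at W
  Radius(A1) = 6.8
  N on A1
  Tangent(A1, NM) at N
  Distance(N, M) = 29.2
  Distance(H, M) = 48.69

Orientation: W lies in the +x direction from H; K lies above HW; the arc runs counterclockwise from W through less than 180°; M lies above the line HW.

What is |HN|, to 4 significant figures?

41.54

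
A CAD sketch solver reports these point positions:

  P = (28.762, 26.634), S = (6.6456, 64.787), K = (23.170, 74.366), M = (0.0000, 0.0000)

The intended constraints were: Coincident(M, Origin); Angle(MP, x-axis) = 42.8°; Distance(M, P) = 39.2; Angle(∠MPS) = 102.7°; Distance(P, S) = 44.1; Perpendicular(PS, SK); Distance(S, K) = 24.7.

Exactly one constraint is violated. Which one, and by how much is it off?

Distance(S, K) = 24.7 — off by 5.60.

M = (0.00, 0.00) ✓; MP at 42.80° ✓; |MP| = 39.20 ✓; ∠MPS = 102.7° ✓; |PS| = 44.10 ✓; ∠(PS, SK) = 90.00° ✓; |SK| = 19.10 ✗.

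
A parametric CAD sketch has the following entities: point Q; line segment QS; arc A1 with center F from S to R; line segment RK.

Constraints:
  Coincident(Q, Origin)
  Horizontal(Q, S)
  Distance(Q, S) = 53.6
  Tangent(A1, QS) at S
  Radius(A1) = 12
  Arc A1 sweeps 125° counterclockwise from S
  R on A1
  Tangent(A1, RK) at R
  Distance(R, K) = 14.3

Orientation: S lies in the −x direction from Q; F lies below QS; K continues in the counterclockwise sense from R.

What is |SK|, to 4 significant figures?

30.64

On A1, S sits at bearing 90° from F; a 125° counterclockwise sweep puts R at bearing 215°, so R = F + 12.0·(cos 215°, sin 215°) = (-63.43, -18.88). Since A1 is tangent to RK there, FR ⟂ RK, so RK runs along (−sin 215°, cos 215°); with |RK| = 14.3, K = (-55.23, -30.60). Then |SK| = |K − S| = 30.64.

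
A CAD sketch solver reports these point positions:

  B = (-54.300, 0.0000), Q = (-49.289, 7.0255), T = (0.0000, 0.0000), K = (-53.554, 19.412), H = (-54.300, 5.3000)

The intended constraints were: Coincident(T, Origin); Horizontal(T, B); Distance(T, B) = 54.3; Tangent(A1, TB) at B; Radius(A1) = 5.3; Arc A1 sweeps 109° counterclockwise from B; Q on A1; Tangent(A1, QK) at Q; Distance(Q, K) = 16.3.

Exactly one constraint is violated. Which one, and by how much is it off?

Distance(Q, K) = 16.3 — off by 3.20.

T = (0.00, 0.00) ✓; T.y = 0.00, B.y = 0.00 ✓; |TB| = 54.30 ✓; ∠(HB, BT) = 90.00° ✓; |HB| = 5.300 ✓; bearing(H→Q) − bearing(H→B) = 109.0° ✓; |HQ| = 5.300 ✓; ∠(HQ, QK) = 90.00° ✓; |QK| = 13.10 ✗.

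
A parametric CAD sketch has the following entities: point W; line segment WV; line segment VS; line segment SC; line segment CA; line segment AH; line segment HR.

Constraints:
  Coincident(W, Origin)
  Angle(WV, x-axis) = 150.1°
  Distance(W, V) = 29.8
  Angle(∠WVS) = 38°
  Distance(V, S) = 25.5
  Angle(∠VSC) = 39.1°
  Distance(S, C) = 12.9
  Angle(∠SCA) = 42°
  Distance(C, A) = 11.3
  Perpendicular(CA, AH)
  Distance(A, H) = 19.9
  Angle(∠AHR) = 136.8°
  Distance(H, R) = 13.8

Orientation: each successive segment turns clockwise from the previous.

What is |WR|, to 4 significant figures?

23.11

CA ⟂ AH, so AH runs at -0.8000°; with |AH| = 19.9, H = (10.70, 20.00). ∠AHR = 136.8° gives HR at -44.00° from the x-axis; with |HR| = 13.8, R = (20.63, 10.42). Then |WR| = |R − W| = 23.11.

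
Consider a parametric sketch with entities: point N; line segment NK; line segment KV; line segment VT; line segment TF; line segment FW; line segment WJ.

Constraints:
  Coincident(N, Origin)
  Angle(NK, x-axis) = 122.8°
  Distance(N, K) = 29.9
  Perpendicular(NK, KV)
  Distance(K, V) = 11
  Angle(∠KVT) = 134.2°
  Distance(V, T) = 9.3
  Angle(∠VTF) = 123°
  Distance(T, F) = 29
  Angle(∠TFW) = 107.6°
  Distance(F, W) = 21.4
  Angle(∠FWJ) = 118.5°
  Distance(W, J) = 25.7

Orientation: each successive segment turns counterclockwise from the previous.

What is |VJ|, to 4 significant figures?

38.53

N is at the origin; NK runs at 122.8° with length 29.9, so K = (-16.20, 25.13). NK is perpendicular to KV, so KV runs at -147.2°; with |KV| = 11.0, V = (-25.44, 19.17). ∠KVT = 134.2° gives VT at -101.4° from the x-axis; with |VT| = 9.3, T = (-27.28, 10.06). ∠VTF = 123.0° gives TF at -44.40° from the x-axis; with |TF| = 29.0, F = (-6.562, -10.23). ∠TFW = 107.6° gives FW at 28.00° from the x-axis; with |FW| = 21.4, W = (12.33, -0.1859). ∠FWJ = 118.5° gives WJ at 89.50° from the x-axis; with |WJ| = 25.7, J = (12.56, 25.51). Then |VJ| = |J − V| = 38.53.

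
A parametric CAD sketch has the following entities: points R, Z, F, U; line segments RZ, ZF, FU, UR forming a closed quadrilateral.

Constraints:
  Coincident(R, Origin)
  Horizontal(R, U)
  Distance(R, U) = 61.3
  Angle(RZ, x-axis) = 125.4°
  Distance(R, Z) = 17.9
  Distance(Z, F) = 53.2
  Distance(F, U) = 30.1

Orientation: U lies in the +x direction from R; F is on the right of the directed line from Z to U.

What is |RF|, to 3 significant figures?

37.3

R is at the origin; R and U share the same y with |RU| = 61.3 and U in +x, so U = (61.3, 0). RZ runs at 125.4° with |RZ| = 17.9, so Z = (-10.4, 14.6). F is determined by |ZF| = 53.2 and |FU| = 30.1 together: it lies at the intersection of circle(Z, 53.2) and circle(U, 30.1). With |ZU| = 73.1, the foot of the radical line on ZU is 49.7 from Z and the perpendicular offset is √(53.2² − 49.7²) = 18.9. Taking the right-of-ZU solution: F = (34.6, -13.9).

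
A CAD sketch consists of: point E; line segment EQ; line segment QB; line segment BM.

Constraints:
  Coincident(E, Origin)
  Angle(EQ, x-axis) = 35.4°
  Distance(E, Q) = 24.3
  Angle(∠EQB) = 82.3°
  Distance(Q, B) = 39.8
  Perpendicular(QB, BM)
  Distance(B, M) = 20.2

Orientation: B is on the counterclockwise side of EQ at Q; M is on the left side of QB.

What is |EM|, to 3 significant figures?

36.7

E is at the origin; EQ runs at 35.4° with length 24.3, so Q = 24.3·(cos 35.4°, sin 35.4°) = (19.8, 14.1). ∠EQB = 82.3°, so QB runs at 35.4° + (180° − 82.3°) = 133° from the x-axis; with |QB| = 39.8, B = Q + 39.8·(cos 133°, sin 133°) = (-7.39, 43.1). QB is perpendicular to BM; with |BM| = 20.2 on the left of QB, M = B + 20.2·(-0.730, -0.683) = (-22.1, 29.3). Then |EM| = |M − E| = 36.7.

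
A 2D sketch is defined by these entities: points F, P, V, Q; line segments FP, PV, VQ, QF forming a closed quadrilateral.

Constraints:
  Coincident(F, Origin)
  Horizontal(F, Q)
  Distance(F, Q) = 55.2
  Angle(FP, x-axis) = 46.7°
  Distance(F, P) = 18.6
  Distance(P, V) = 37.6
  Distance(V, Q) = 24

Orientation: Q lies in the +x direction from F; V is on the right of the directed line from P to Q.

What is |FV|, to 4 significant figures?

39.87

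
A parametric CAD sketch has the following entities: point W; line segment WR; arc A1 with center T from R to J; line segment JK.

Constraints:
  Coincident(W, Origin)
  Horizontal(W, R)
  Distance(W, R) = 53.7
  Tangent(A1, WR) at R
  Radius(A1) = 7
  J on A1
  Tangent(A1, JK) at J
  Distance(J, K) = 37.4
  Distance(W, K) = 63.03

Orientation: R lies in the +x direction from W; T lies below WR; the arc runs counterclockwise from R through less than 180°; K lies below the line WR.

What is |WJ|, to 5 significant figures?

47.184

Checks: |TJ| = 7.000 ✓; ∠(TJ, JK) = 90.00° ✓; |JK| = 37.40 ✓; |WK| = 63.03 ✓.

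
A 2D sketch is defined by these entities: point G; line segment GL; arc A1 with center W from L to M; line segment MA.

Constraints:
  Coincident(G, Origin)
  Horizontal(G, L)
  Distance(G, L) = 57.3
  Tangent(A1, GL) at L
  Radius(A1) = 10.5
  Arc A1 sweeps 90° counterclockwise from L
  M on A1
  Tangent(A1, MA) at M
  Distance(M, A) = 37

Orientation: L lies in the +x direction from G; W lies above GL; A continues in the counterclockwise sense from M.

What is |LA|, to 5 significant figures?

48.647

G is at the origin; GL is horizontal with |GL| = 57.3 and L on the +x side, so L = (57.300, 0.0000). Tangency of A1 to GL means the radius WL is perpendicular to GL, so W = L + (0, 10.5) = (57.300, 10.500). On A1, L sits at bearing -90° from W; a 90° counterclockwise sweep puts M at bearing 0°, so M = W + 10.5·(cos 0°, sin 0°) = (67.800, 10.500). Since A1 is tangent to MA there, WM ⟂ MA, so MA runs along (−sin 0°, cos 0°); with |MA| = 37.0, A = (67.800, 47.500). Then |LA| = |A − L| = 48.647.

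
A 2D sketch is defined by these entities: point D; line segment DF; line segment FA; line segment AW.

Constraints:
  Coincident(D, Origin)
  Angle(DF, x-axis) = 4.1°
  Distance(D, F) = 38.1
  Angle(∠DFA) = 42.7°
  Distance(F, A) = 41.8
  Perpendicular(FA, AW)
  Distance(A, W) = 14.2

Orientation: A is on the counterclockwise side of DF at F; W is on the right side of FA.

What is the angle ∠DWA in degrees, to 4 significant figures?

19.02°

∠DFA = 42.7°, so FA runs at 4.1° + (180° − 42.7°) = 141.4° from the x-axis; with |FA| = 41.8, A = F + 41.8·(cos 141.4°, sin 141.4°) = (5.335, 28.80). FA ⟂ AW; with |AW| = 14.2 on the right of FA, W = A + 14.2·(0.6239, 0.7815) = (14.19, 39.90). Then cos ∠DWA = WD·WA / (|WD||WA|), giving 19.02°.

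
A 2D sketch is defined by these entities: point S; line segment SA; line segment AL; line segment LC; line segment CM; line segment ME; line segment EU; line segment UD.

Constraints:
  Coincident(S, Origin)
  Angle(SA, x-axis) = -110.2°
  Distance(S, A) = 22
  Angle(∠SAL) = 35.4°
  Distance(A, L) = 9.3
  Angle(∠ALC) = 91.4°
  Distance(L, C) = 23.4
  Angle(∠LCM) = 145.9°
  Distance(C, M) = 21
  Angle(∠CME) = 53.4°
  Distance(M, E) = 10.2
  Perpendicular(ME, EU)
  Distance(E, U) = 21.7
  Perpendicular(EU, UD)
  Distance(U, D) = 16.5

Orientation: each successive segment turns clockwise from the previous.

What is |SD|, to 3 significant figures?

26.7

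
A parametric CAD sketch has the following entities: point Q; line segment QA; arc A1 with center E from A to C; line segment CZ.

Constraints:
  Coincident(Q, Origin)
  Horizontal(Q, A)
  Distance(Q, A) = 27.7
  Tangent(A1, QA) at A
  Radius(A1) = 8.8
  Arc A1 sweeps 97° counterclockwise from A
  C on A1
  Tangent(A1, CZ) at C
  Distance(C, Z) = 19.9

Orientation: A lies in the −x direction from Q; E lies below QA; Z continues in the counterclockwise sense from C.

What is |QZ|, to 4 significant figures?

45.10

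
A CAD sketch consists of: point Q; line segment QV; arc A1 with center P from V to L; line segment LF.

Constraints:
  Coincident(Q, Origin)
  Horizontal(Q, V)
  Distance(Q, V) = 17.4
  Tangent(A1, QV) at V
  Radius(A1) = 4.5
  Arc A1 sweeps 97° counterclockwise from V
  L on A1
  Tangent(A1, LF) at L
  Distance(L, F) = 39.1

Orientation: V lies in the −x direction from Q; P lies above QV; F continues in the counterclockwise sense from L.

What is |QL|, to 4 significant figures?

13.88

Q is at the origin; QV is horizontal with |QV| = 17.4 and V on the −x side, so V = (-17.40, 0.000). Since A1 is tangent to QV there, PV ⟂ QV, so P = V + (0, 4.5) = (-17.40, 4.500). On A1, V sits at bearing -90° from P; a 97° counterclockwise sweep puts L at bearing 7°, so L = P + 4.5·(cos 7°, sin 7°) = (-12.93, 5.048). Then |QL| = |L − Q| = 13.88.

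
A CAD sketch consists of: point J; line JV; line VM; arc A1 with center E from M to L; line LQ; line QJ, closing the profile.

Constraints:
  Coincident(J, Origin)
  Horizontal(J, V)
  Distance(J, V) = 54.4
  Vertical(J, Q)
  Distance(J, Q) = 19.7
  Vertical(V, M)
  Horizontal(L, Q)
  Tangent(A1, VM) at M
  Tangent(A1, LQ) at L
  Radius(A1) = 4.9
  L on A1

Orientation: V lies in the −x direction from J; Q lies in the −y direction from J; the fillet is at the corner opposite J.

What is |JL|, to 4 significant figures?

53.28

The virtual corner opposite J is at (-54.40, -19.70). Tangency of A1 to VM means the radius EM is perpendicular to VM and since A1 is tangent to LQ there, EL ⟂ LQ, with radius 4.9, so the center E sits 4.9 in from both sides at E = (-49.50, -14.80). That places the tangent points at M = (-54.40, -14.80) on VM and L = (-49.50, -19.70) on LQ. Then |JL| = |L − J| = 53.28.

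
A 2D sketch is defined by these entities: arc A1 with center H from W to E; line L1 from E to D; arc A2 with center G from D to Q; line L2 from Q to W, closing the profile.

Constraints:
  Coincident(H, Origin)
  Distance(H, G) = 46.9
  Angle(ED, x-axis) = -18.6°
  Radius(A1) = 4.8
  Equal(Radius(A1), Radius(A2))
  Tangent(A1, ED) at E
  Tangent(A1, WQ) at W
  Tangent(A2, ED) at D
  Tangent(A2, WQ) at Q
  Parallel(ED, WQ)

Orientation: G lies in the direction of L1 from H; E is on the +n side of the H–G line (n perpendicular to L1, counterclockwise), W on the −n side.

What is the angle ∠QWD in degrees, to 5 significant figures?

11.568°

The slot axis is L1's direction at -18.6°, so u = (cos -18.6°, sin -18.6°) = (0.94777, -0.31896) and n = (−sin -18.6°, cos -18.6°) = (0.31896, 0.94777). H is at the origin and G lies 46.9 along u from H, so G = 46.9·u = (44.450, -14.959). Tangency of A1 to both parallel lines with radius 4.8 puts E and W at H ± 4.8·n: E = (1.5310, 4.5493), W = (-1.5310, -4.5493). Equal radii place D and Q the same way about G: D = G + 4.8·n = (45.981, -10.410), Q = G − 4.8·n = (42.919, -19.508). Then cos ∠QWD = WQ·WD / (|WQ||WD|), giving 11.568°.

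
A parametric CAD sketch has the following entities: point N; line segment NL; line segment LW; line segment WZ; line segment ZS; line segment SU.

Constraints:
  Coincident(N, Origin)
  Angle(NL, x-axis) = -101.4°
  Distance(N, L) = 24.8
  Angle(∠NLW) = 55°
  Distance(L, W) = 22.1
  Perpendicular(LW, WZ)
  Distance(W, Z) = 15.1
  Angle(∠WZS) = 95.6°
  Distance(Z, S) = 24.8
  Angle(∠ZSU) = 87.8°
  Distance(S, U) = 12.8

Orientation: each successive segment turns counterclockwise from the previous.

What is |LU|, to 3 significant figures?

5.80

N is at the origin; NL runs at -101.4° with length 24.8, so L = (-4.90, -24.3). ∠NLW = 55.0° gives LW at 23.6° from the x-axis; with |LW| = 22.1, W = (15.3, -15.5). LW ⟂ WZ, so WZ runs at 114°; with |WZ| = 15.1, Z = (9.30, -1.63). ∠WZS = 95.6° gives ZS at -162° from the x-axis; with |ZS| = 24.8, S = (-14.3, -9.29). ∠ZSU = 87.8° gives SU at -69.8° from the x-axis; with |SU| = 12.8, U = (-9.86, -21.3). Then |LU| = |U − L| = 5.80.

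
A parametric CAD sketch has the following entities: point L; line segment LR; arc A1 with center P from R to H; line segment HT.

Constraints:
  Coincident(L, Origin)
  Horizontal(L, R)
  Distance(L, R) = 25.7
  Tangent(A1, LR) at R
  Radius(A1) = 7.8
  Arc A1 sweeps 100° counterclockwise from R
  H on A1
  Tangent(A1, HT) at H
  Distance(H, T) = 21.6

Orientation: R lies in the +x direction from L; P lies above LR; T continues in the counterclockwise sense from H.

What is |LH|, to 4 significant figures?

34.61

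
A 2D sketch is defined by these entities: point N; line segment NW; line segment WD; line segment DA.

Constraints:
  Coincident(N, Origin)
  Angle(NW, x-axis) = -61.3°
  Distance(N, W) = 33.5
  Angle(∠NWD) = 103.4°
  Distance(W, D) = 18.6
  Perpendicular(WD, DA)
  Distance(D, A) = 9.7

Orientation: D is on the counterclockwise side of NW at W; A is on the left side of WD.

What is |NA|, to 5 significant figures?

34.913

∠NWD = 103.4°, so WD runs at -61.3° + (180° − 103.4°) = 15.300° from the x-axis; with |WD| = 18.6, D = W + 18.6·(cos 15.300°, sin 15.300°) = (34.028, -24.476). WD ⟂ DA; with |DA| = 9.7 on the left of WD, A = D + 9.7·(-0.26387, 0.96456) = (31.469, -15.120). Then |NA| = |A − N| = 34.913.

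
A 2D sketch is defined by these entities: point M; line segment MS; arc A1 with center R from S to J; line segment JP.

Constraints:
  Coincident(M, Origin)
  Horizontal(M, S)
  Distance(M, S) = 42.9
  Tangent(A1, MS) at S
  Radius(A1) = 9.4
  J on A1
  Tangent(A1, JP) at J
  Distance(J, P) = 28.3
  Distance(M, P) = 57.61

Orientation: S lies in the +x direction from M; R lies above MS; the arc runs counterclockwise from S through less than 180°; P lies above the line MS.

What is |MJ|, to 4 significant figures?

53.25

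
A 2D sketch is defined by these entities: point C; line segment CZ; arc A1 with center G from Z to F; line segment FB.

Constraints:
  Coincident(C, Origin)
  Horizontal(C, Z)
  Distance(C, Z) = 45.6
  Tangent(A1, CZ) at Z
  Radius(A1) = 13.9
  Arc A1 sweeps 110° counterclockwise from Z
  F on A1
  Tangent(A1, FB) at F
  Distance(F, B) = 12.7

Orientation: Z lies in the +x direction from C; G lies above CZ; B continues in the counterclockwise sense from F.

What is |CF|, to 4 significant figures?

61.56

Tangency of A1 to CZ means the radius GZ is perpendicular to CZ, so G = Z + (0, 13.9) = (45.60, 13.90). On A1, Z sits at bearing -90° from G; a 110° counterclockwise sweep puts F at bearing 20°, so F = G + 13.9·(cos 20°, sin 20°) = (58.66, 18.65). Then |CF| = |F − C| = 61.56.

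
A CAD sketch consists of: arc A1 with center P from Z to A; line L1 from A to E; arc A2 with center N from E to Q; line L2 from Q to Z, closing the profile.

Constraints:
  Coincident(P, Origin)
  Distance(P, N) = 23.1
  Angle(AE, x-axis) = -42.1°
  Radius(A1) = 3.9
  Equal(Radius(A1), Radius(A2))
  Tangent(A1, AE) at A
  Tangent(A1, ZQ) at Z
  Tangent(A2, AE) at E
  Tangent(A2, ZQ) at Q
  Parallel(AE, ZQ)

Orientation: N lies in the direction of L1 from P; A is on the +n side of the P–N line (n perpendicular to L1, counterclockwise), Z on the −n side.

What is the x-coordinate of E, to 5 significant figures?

19.754

The slot axis is L1's direction at -42.1°, so u = (cos -42.1°, sin -42.1°) = (0.74198, -0.67043) and n = (−sin -42.1°, cos -42.1°) = (0.67043, 0.74198). P is at the origin and N lies 23.1 along u from P, so N = 23.1·u = (17.140, -15.487). Tangency of A1 to both parallel lines with radius 3.9 puts A and Z at P ± 3.9·n: A = (2.6147, 2.8937), Z = (-2.6147, -2.8937). Equal radii place E and Q the same way about N: E = N + 3.9·n = (19.754, -12.593), Q = N − 3.9·n = (14.525, -18.381). So E.x = 19.754.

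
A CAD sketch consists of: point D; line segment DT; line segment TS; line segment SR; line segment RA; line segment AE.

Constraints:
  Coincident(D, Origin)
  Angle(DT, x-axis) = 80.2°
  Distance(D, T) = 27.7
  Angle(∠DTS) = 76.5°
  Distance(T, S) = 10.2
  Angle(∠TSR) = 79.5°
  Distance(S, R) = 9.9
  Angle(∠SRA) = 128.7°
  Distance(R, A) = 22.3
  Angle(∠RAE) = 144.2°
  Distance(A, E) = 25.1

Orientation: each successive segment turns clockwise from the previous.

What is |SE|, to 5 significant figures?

49.340

D is at the origin; DT runs at 80.2° with length 27.7, so T = (4.7148, 27.296). ∠DTS = 76.5° gives TS at -23.300° from the x-axis; with |TS| = 10.2, S = (14.083, 23.261). ∠TSR = 79.5° gives SR at -123.80° from the x-axis; with |SR| = 9.9, R = (8.5756, 15.034). ∠SRA = 128.7° gives RA at -175.10° from the x-axis; with |RA| = 22.3, A = (-13.643, 13.130). ∠RAE = 144.2° gives AE at 149.10° from the x-axis; with |AE| = 25.1, E = (-35.180, 26.020). Then |SE| = |E − S| = 49.340.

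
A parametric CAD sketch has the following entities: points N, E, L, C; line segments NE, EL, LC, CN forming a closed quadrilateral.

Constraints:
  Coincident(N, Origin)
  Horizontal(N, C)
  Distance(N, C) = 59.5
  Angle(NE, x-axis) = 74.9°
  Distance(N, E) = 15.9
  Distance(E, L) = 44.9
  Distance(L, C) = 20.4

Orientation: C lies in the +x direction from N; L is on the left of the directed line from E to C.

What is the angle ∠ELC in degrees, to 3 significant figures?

118°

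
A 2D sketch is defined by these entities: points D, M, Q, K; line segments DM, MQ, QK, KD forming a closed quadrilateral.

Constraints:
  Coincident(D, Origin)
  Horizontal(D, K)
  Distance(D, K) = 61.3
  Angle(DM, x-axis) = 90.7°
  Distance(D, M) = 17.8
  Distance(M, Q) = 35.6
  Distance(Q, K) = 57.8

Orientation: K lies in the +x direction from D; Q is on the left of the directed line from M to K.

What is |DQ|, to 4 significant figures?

50.07

D is at the origin; DK is horizontal with |DK| = 61.3 and K in +x, so K = (61.3, 0). DM runs at 90.7° with |DM| = 17.8, so M = (-0.2175, 17.80). Q is determined by |MQ| = 35.6 and |QK| = 57.8 together: it lies at the intersection of circle(M, 35.6) and circle(K, 57.8). With |MK| = 64.04, the foot of the radical line on MK is 15.83 from M and the perpendicular offset is √(35.6² − 15.83²) = 31.89. Taking the left-of-MK solution: Q = (23.85, 44.03).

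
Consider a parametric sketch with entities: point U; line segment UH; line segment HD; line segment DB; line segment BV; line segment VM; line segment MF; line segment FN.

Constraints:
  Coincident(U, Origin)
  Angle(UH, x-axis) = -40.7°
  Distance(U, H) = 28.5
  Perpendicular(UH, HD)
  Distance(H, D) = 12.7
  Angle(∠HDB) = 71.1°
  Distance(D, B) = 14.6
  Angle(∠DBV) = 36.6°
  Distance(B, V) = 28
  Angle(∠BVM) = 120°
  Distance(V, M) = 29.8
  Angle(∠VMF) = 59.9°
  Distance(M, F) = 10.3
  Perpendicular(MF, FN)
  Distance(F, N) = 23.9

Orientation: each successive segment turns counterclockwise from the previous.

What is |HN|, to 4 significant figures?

17.86

∠VMF = 59.9° gives MF at 121.7° from the x-axis; with |MF| = 10.3, F = (55.38, -17.79). The perpendicularity gives FN at right angles to MF, so FN runs at -148.3°; with |FN| = 23.9, N = (35.05, -30.35). Then |HN| = |N − H| = 17.86.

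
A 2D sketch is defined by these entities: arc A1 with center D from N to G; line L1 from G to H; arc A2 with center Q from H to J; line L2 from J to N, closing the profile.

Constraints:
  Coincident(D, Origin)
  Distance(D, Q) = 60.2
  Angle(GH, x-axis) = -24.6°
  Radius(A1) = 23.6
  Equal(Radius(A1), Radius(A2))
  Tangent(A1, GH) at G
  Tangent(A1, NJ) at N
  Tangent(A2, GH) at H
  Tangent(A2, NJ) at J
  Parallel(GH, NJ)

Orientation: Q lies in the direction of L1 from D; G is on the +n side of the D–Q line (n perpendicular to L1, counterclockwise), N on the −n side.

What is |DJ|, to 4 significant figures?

64.66

Tangency of A1 to both parallel lines with radius 23.6 puts G and N at D ± 23.6·n: G = (9.824, 21.46), N = (-9.824, -21.46). Equal radii place H and J the same way about Q: H = Q + 23.6·n = (64.56, -3.602), J = Q − 23.6·n = (44.91, -46.52). Then |DJ| = |J − D| = 64.66.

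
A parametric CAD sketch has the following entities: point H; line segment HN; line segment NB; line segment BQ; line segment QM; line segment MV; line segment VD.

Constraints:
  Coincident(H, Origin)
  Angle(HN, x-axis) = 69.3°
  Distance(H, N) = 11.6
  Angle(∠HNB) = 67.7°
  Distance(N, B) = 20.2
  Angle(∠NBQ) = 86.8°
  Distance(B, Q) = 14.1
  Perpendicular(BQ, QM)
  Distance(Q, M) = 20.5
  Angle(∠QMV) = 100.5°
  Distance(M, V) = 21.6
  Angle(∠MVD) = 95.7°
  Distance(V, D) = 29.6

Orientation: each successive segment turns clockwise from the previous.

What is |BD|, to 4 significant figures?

15.90

H is at the origin; HN runs at 69.3° with length 11.6, so N = (4.100, 10.85). ∠HNB = 67.7° gives NB at -43.00° from the x-axis; with |NB| = 20.2, B = (18.87, -2.925). ∠NBQ = 86.8° gives BQ at -136.2° from the x-axis; with |BQ| = 14.1, Q = (8.697, -12.68). The perpendicularity gives QM at right angles to BQ, so QM runs at 133.8°; with |QM| = 20.5, M = (-5.492, 2.112). ∠QMV = 100.5° gives MV at 54.30° from the x-axis; with |MV| = 21.6, V = (7.112, 19.65). ∠MVD = 95.7° gives VD at -30.00° from the x-axis; with |VD| = 29.6, D = (32.75, 4.853). Then |BD| = |D − B| = 15.90.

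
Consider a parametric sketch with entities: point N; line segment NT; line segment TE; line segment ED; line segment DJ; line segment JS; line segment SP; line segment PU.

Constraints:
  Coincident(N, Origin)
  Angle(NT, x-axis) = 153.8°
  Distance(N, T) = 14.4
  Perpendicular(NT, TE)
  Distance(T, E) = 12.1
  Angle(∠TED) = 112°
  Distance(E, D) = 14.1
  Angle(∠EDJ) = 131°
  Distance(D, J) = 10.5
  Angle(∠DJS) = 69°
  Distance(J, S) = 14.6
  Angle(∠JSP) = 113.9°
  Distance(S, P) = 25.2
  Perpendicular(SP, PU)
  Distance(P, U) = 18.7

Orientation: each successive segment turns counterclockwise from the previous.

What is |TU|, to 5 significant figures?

30.442

N is at the origin; NT runs at 153.8° with length 14.4, so T = (-12.921, 6.3577). The perpendicularity gives TE at right angles to NT, so TE runs at -116.20°; with |TE| = 12.1, E = (-18.263, -4.4991). ∠TED = 112.0° gives ED at -48.200° from the x-axis; with |ED| = 14.1, D = (-8.8646, -15.010). ∠EDJ = 131.0° gives DJ at 0.80000° from the x-axis; with |DJ| = 10.5, J = (1.6343, -14.864). ∠DJS = 69.0° gives JS at 111.80° from the x-axis; with |JS| = 14.6, S = (-3.7876, -1.3079). ∠JSP = 113.9° gives SP at 177.90° from the x-axis; with |SP| = 25.2, P = (-28.971, -0.38444). SP is perpendicular to PU, so PU runs at -92.100°; with |PU| = 18.7, U = (-29.656, -19.072). Then |TU| = |U − T| = 30.442.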